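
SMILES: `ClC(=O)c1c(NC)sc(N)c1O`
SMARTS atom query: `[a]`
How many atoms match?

5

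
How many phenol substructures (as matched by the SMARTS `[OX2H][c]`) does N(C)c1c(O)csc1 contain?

[OX2H][c] is the SMARTS for a phenol: a hydroxyl oxygen attached to an aromatic carbon.
Exactly one fragment in the molecule meets all constraints, giving 1 match.

1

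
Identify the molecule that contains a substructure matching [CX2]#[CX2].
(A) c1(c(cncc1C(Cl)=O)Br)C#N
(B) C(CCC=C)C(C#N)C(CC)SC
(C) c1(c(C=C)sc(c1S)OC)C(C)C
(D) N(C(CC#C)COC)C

[CX2]#[CX2] describes a carbon-carbon triple bond (an alkyne).
(A) has a nitrile (-C#N) but the triple bond is C#N, not C#C.
(B) has a nitrile (-C#N) but the triple bond is C#N, not C#C.
(C) has a vinyl group (-CH=CH2) but the C=C is a double bond; both carbons are CX3, not CX2.
(D) contains an ethynyl group (-C#CH), which satisfies every atom and bond constraint.
So the answer is (D).

D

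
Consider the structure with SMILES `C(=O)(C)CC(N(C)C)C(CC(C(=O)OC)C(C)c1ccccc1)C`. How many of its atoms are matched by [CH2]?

The query [CH2] means: aliphatic carbon with exactly two hydrogens.
Check the 24 heavy atoms by environment: 6× C (H3) → no; 4× C (H1) → no; 2× C (H2) → match; 2× C (H0) → no; 3× O (H0) → no; 1× c (aromatic, H0) → no; 5× c (aromatic, H1) → no; 1× N (H0) → no.
That gives 2 matching atoms.

2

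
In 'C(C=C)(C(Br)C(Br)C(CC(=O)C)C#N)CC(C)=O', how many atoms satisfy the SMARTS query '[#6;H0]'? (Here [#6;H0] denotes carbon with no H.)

3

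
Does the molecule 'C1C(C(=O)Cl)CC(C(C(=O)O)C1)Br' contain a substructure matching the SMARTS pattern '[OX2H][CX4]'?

No

The pattern [OX2H][CX4] describes a hydroxyl oxygen bound to an sp3 (X4) carbon — an aliphatic alcohol.
The closest candidate here is a carboxylic acid group (-C(=O)OH), but the -OH is on a CX3 carbonyl carbon, not a CX4 carbon. No other fragment satisfies the full query, so there is no match.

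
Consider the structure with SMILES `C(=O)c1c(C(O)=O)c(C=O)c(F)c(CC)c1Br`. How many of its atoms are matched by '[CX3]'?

3

The query [CX3] means: C with X3: aliphatic carbon with exactly 3 total connections.
Check the 17 heavy atoms by environment: 6× c (aromatic, X3) → no; 3× C (X3) → match; 3× O (X1) → no; 2× C (X4) → no; 1× O (X2) → no; 1× F (X1) → no; 1× Br (X1) → no.
That gives 3 matching atoms.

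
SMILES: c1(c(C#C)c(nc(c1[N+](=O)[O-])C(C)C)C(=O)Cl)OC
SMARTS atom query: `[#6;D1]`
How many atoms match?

4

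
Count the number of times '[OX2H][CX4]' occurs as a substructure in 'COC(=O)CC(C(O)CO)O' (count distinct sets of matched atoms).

[OX2H][CX4] is the SMARTS for an aliphatic alcohol: a hydroxyl oxygen bound to an sp3 (X4) carbon.
The molecule carries 3 separate instances of a hydroxyl group (-OH) meeting every constraint; each maps to a distinct set of atoms, giving 3 matches.

3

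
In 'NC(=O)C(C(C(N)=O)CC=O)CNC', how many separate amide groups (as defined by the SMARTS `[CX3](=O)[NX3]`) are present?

2

[CX3](=O)[NX3] is the SMARTS for an amide: a carbonyl carbon bonded to a trivalent nitrogen.
The molecule carries 2 separate instances of a primary amide (-C(=O)NH2) meeting every constraint; each maps to a distinct set of atoms, giving 2 matches.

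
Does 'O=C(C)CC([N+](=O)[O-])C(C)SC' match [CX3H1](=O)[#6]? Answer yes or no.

The pattern [CX3H1](=O)[#6] describes an sp2 carbon with one H, double-bonded to O and single-bonded to carbon — an aldehyde.
The closest candidate here is an acetyl/ketone group (-C(=O)CH3), but the carbonyl carbon has H0 (two carbon neighbours), not H1. No other fragment satisfies the full query, so there is no match.

No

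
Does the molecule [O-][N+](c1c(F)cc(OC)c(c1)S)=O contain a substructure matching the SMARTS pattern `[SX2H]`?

Yes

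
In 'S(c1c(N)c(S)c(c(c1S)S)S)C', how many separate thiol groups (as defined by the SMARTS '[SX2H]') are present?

4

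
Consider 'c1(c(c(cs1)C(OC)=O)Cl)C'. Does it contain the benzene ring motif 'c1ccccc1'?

No

The pattern c1ccccc1 describes six aromatic carbons in a ring — a benzene ring.
The closest candidate here is a methyl group (-CH3), but no six-membered all-carbon aromatic ring is present. No other fragment satisfies the full query, so there is no match.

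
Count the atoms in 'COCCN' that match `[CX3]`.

0

The query [CX3] means: C with X3: aliphatic carbon with exactly 3 total connections.
Check the 5 heavy atoms by environment: 3× C (X4) → no; 1× O (X2) → no; 1× N (X3) → no.
No environment satisfies the query, so 0 matching atoms.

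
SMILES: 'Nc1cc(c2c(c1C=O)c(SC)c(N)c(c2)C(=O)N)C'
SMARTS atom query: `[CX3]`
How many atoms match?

2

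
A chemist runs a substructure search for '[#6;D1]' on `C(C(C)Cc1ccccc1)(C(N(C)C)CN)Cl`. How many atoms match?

3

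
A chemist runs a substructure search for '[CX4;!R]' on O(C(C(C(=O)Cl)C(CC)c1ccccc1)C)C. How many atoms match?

7

Check the 17 heavy atoms by environment: 7× C (X4, acyclic) → match; 1× O (X2, acyclic) → no; 1× C (X3, acyclic) → no; 1× O (X1, acyclic) → no; 1× Cl (X1, acyclic) → no; 6× c (aromatic, X3, in 6-ring) → no.
That gives 7 matching atoms.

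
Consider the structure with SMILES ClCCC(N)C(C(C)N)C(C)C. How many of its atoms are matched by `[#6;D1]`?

The query [#6;D1] means: carbon bonded to exactly one heavy atom.
Check the 12 heavy atoms by environment: 3× C (D1) → match; 4× C (D3) → no; 2× C (D2) → no; 2× N (D1) → no; 1× Cl (D1) → no.
That gives 3 matching atoms.

3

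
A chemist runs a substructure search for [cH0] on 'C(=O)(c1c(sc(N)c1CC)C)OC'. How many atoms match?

4

The query [cH0] means: aromatic carbon with no attached hydrogen (substituted or ring-fusion).
Check the 13 heavy atoms by environment: 1× s (aromatic, H0) → no; 4× c (aromatic, H0) → match; 1× N (H2) → no; 1× C (H0) → no; 2× O (H0) → no; 3× C (H3) → no; 1× C (H2) → no.
That gives 4 matching atoms.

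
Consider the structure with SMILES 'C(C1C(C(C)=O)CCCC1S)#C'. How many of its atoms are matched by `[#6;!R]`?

4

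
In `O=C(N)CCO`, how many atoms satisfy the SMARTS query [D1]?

3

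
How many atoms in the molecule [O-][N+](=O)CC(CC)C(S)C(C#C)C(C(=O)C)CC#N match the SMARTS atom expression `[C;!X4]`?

4

Check the 19 heavy atoms by environment: 9× C (X4) → no; 3× C (X2) → match; 1× N (X1) → no; 1× N (charge +1, X3) → no; 1× O (charge -1, X1) → no; 2× O (X1) → no; 1× C (X3) → match; 1× S (X2) → no.
Summing the matching environments: 3 + 1 = 4 matching atoms.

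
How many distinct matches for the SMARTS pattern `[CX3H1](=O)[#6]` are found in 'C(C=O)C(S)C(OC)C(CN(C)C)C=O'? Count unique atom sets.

[CX3H1](=O)[#6] is the SMARTS for an aldehyde: an sp2 carbon with one H, double-bonded to O and single-bonded to carbon.
The molecule carries 2 separate instances of an aldehyde (-CHO) meeting every constraint; each maps to a distinct set of atoms, giving 2 matches.

2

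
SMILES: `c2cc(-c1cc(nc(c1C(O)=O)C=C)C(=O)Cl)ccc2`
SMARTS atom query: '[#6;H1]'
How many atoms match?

7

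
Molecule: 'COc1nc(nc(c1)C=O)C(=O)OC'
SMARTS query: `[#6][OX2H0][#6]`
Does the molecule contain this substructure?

Yes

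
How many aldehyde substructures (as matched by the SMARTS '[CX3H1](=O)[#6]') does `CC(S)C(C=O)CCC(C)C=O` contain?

[CX3H1](=O)[#6] is the SMARTS for an aldehyde: an sp2 carbon with one H, double-bonded to O and single-bonded to carbon.
The molecule carries 2 separate instances of an aldehyde (-CHO) meeting every constraint; each maps to a distinct set of atoms, giving 2 matches.

2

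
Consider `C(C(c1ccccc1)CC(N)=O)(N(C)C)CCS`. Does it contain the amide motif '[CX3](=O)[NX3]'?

Yes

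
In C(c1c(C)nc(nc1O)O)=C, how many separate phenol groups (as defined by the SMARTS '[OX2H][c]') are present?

2

[OX2H][c] is the SMARTS for a phenol: a hydroxyl oxygen attached to an aromatic carbon.
The molecule carries 2 separate instances of a hydroxyl group (-OH) meeting every constraint; each maps to a distinct set of atoms, giving 2 matches.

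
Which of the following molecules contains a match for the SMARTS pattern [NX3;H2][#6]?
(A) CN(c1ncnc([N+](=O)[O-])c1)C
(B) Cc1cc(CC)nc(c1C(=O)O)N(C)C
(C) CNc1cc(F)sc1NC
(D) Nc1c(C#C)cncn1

D

[NX3;H2][#6] describes a trivalent nitrogen with two H attached to carbon (a primary amine).
(A) has a dimethylamino group (-N(CH3)2) but the nitrogen has H0, not H2.
(B) has a dimethylamino group (-N(CH3)2) but the nitrogen has H0, not H2.
(C) has an N-methylamino group (-NHCH3) but the nitrogen bears two carbons and only one H (H1), not H2.
(D) contains a primary amino group (-NH2), which satisfies every atom and bond constraint.
So the answer is (D).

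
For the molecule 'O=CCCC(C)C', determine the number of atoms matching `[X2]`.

The query [X2] means: any atom with exactly two total connections (bonds + H).
Check the 7 heavy atoms by environment: 5× C (X4) → no; 1× C (X3) → no; 1× O (X1) → no.
No environment satisfies the query, so 0 matching atoms.

0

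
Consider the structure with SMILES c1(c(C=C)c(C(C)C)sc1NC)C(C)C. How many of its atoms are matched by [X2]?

1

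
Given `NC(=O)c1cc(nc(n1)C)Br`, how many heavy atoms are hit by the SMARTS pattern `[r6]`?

6

The query [r6] means: r6 matches atoms in a six-membered ring.
Check the 11 heavy atoms by environment: 2× n (aromatic, in 6-ring) → match; 4× c (aromatic, in 6-ring) → match; 2× C (acyclic) → no; 1× Br (acyclic) → no; 1× O (acyclic) → no; 1× N (acyclic) → no.
Summing the matching environments: 2 + 4 = 6 matching atoms.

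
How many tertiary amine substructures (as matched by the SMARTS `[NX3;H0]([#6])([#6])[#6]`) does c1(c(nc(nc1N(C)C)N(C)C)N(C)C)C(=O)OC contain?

3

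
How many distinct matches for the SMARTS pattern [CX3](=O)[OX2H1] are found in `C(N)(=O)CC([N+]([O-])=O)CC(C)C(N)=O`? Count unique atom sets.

[CX3](=O)[OX2H1] is the SMARTS for a carboxylic acid: an sp2 carbon double-bonded to O and single-bonded to an -OH oxygen.
The molecule has a primary amide (-C(=O)NH2), but the carbonyl is bonded to N, not to an -OH oxygen; nothing else fits, so there are 0 matches.

0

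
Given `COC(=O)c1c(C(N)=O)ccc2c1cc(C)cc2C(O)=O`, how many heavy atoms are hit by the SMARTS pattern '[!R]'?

11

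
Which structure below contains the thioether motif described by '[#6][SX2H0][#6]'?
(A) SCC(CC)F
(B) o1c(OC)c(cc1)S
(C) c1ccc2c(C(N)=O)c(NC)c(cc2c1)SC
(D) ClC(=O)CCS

C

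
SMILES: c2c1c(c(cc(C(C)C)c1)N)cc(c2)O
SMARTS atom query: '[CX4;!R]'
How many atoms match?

The query [CX4;!R] means: aliphatic carbon with four total connections, not in a ring.
Check the 15 heavy atoms by environment: 10× c (aromatic, X3, in 6-ring) → no; 1× O (X2, acyclic) → no; 3× C (X4, acyclic) → match; 1× N (X3, acyclic) → no.
That gives 3 matching atoms.

3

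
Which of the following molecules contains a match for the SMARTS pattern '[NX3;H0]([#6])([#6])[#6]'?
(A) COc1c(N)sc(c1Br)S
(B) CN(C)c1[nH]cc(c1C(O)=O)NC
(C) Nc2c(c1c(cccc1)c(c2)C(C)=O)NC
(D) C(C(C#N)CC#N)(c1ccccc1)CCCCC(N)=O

B

[NX3;H0]([#6])([#6])[#6] describes a trivalent nitrogen with no H, bonded to three carbons (a tertiary amine).
(A) has a primary amino group (-NH2) but the nitrogen has H2, not H0 with three carbons.
(B) contains a dimethylamino group (-N(CH3)2), which satisfies every atom and bond constraint.
(C) has a primary amino group (-NH2) but the nitrogen has H2, not H0 with three carbons.
(D) has a primary amide (-C(=O)NH2) but the amide nitrogen has H2 and only one carbon neighbour.
So the answer is (B).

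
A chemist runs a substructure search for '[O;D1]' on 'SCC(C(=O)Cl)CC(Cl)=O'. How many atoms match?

2

The query [O;D1] means: aliphatic oxygen bonded to exactly one heavy atom.
Check the 10 heavy atoms by environment: 2× C (D2) → no; 3× C (D3) → no; 2× O (D1) → match; 2× Cl (D1) → no; 1× S (D1) → no.
That gives 2 matching atoms.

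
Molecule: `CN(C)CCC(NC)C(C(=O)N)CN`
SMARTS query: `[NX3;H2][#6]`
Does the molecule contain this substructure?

The pattern [NX3;H2][#6] describes a trivalent nitrogen with two H attached to carbon — a primary amine.
The molecule carries a primary amino group (-NH2), whose atoms satisfy every constraint of the query, so the pattern matches.

Yes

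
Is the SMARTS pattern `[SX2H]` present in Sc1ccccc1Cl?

Yes

The pattern [SX2H] describes an aliphatic sulfur with two connections, one being H — a thiol.
The molecule carries a thiol (-SH), whose atoms satisfy every constraint of the query, so the pattern matches.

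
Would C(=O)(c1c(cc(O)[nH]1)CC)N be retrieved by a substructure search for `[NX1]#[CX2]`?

No

The pattern [NX1]#[CX2] describes a nitrogen triple-bonded to a two-connected carbon — a nitrile.
The closest candidate here is a primary amide (-C(=O)NH2), but the nitrogen is NX3, not NX1. No other fragment satisfies the full query, so there is no match.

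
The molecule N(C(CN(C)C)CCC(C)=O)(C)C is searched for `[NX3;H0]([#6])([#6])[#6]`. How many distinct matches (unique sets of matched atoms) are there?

[NX3;H0]([#6])([#6])[#6] is the SMARTS for a tertiary amine: a trivalent nitrogen with no H, bonded to three carbons.
The molecule carries 2 separate instances of a dimethylamino group (-N(CH3)2) meeting every constraint; each maps to a distinct set of atoms, giving 2 matches.

2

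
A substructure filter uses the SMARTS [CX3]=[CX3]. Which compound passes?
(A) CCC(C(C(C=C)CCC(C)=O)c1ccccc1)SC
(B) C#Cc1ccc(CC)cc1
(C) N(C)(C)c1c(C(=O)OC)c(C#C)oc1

A

[CX3]=[CX3] describes a non-aromatic C=C double bond between two sp2 carbons (an alkene).
(A) contains a vinyl group (-CH=CH2), which satisfies every atom and bond constraint.
(B) has an ethynyl group (-C#CH) but the C-C bond is a triple bond, not a double bond.
(C) has an ethynyl group (-C#CH) but the C-C bond is a triple bond, not a double bond.
So the answer is (A).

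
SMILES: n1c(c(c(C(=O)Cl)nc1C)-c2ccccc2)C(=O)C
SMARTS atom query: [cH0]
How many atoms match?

5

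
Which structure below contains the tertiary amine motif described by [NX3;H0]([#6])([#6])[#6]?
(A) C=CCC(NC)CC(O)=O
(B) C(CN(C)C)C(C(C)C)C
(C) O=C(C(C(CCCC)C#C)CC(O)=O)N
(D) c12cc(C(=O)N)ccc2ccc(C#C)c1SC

B

[NX3;H0]([#6])([#6])[#6] describes a trivalent nitrogen with no H, bonded to three carbons (a tertiary amine).
(A) has an N-methylamino group (-NHCH3) but the nitrogen still has one H (H1), not H0.
(B) contains a dimethylamino group (-N(CH3)2), which satisfies every atom and bond constraint.
(C) has a primary amide (-C(=O)NH2) but the amide nitrogen has H2 and only one carbon neighbour.
(D) has a primary amide (-C(=O)NH2) but the amide nitrogen has H2 and only one carbon neighbour.
So the answer is (B).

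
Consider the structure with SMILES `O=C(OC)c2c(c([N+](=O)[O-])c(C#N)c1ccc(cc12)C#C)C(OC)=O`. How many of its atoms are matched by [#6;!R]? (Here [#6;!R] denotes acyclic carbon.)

7

The query [#6;!R] means: carbon not in any ring.
Check the 25 heavy atoms by environment: 10× c (aromatic, in 6-ring) → no; 7× C (acyclic) → match; 1× N (acyclic) → no; 5× O (acyclic) → no; 1× N (charge +1, acyclic) → no; 1× O (charge -1, acyclic) → no.
That gives 7 matching atoms.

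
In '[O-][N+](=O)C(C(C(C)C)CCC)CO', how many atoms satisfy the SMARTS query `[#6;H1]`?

3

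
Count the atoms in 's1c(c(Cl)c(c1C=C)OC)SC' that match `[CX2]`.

0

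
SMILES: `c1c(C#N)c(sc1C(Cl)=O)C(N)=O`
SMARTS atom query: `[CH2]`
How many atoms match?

0

Check the 13 heavy atoms by environment: 1× s (aromatic, H0) → no; 3× c (aromatic, H0) → no; 1× c (aromatic, H1) → no; 3× C (H0) → no; 1× N (H0) → no; 2× O (H0) → no; 1× Cl (H0) → no; 1× N (H2) → no.
No environment satisfies the query, so 0 matching atoms.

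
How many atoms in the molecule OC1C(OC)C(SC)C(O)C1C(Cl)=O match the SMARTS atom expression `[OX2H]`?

2

The query [OX2H] means: aliphatic oxygen with two connections, one of which is H — an -OH oxygen.
Check the 14 heavy atoms by environment: 5× C (H1, X4) → no; 1× O (H0, X2) → no; 2× C (H3, X4) → no; 1× C (H0, X3) → no; 1× O (H0, X1) → no; 1× Cl (H0, X1) → no; 2× O (H1, X2) → match; 1× S (H0, X2) → no.
That gives 2 matching atoms.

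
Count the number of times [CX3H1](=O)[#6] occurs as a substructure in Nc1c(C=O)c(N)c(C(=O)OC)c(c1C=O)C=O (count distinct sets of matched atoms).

3

[CX3H1](=O)[#6] is the SMARTS for an aldehyde: an sp2 carbon with one H, double-bonded to O and single-bonded to carbon.
The molecule carries 3 separate instances of an aldehyde (-CHO) meeting every constraint; each maps to a distinct set of atoms, giving 3 matches.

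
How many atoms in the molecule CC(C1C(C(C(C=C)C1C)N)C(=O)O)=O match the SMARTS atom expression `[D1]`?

Check the 15 heavy atoms by environment: 7× C (D3) → no; 1× N (D1) → match; 3× C (D1) → match; 3× O (D1) → match; 1× C (D2) → no.
Summing the matching environments: 1 + 3 + 3 = 7 matching atoms.

7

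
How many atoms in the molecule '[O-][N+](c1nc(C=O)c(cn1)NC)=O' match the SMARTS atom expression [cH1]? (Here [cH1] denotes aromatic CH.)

The query [cH1] means: aromatic carbon bearing exactly one hydrogen.
Check the 13 heavy atoms by environment: 2× n (aromatic, H0) → no; 3× c (aromatic, H0) → no; 1× c (aromatic, H1) → match; 1× N (H1) → no; 1× C (H3) → no; 1× C (H1) → no; 2× O (H0) → no; 1× N (charge +1, H0) → no; 1× O (charge -1, H0) → no.
That gives 1 matching atom.

1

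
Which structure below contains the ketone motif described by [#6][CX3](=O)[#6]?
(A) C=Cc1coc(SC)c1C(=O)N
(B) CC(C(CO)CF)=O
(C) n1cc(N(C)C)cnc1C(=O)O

B

[#6][CX3](=O)[#6] describes a carbonyl carbon (no H) flanked by two carbons (a ketone).
(A) has a primary amide (-C(=O)NH2) but one neighbour of the carbonyl carbon is N, not C.
(B) contains an acetyl/ketone group (-C(=O)CH3), which satisfies every atom and bond constraint.
(C) has a carboxylic acid group (-C(=O)OH) but one neighbour of the carbonyl carbon is O, not C.
So the answer is (B).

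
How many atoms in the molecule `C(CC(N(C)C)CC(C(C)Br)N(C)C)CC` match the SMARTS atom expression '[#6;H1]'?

3

The query [#6;H1] means: any carbon bearing exactly one hydrogen.
Check the 16 heavy atoms by environment: 6× C (H3) → no; 3× C (H1) → match; 4× C (H2) → no; 2× N (H0) → no; 1× Br (H0) → no.
That gives 3 matching atoms.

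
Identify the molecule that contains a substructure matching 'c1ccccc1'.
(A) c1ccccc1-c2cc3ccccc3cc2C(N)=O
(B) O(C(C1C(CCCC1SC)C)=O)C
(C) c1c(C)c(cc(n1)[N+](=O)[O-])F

A

c1ccccc1 describes six aromatic carbons in a ring (a benzene ring).
(A) contains a phenyl ring, which satisfies every atom and bond constraint.
(B) has a methyl group (-CH3) but no six-membered all-carbon aromatic ring is present.
(C) has a methyl group (-CH3) but no six-membered all-carbon aromatic ring is present.
So the answer is (A).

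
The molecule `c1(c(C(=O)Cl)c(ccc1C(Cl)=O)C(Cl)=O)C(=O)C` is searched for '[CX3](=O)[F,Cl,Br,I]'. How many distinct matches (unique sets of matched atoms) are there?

[CX3](=O)[F,Cl,Br,I] is the SMARTS for an acyl halide: a carbonyl carbon bonded to a halogen.
The molecule carries 3 separate instances of an acyl chloride (-C(=O)Cl) meeting every constraint; each maps to a distinct set of atoms, giving 3 matches.

3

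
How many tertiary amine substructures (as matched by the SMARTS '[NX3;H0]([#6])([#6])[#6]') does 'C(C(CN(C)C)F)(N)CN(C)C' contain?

[NX3;H0]([#6])([#6])[#6] is the SMARTS for a tertiary amine: a trivalent nitrogen with no H, bonded to three carbons.
The molecule carries 2 separate instances of a dimethylamino group (-N(CH3)2) meeting every constraint; each maps to a distinct set of atoms, giving 2 matches.

2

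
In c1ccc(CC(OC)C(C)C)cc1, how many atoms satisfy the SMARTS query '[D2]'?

7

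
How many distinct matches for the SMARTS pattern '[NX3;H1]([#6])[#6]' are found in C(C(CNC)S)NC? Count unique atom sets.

[NX3;H1]([#6])[#6] is the SMARTS for a secondary amine: a trivalent nitrogen with one H, bonded to two carbons.
The molecule carries 2 separate instances of an N-methylamino group (-NHCH3) meeting every constraint; each maps to a distinct set of atoms, giving 2 matches.

2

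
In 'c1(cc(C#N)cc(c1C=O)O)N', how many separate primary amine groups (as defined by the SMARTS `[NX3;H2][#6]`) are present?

[NX3;H2][#6] is the SMARTS for a primary amine: a trivalent nitrogen with two H attached to carbon.
Exactly one fragment in the molecule meets all constraints, giving 1 match.

1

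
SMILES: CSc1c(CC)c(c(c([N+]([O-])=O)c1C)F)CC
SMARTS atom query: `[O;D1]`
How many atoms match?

The query [O;D1] means: aliphatic oxygen bonded to exactly one heavy atom.
Check the 17 heavy atoms by environment: 6× c (aromatic, D3) → no; 2× C (D2) → no; 4× C (D1) → no; 1× N (charge +1, D3) → no; 1× O (charge -1, D1) → match; 1× O (D1) → match; 1× S (D2) → no; 1× F (D1) → no.
Summing the matching environments: 1 + 1 = 2 matching atoms.

2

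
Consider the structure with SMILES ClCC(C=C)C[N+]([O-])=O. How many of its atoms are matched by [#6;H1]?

2

The query [#6;H1] means: any carbon bearing exactly one hydrogen.
Check the 9 heavy atoms by environment: 3× C (H2) → no; 2× C (H1) → match; 1× Cl (H0) → no; 1× N (charge +1, H0) → no; 1× O (charge -1, H0) → no; 1× O (H0) → no.
That gives 2 matching atoms.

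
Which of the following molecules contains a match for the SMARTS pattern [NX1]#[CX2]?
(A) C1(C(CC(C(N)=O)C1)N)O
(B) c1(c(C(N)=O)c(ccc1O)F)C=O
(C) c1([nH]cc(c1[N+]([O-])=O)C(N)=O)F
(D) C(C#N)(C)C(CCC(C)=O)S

[NX1]#[CX2] describes a nitrogen triple-bonded to a two-connected carbon (a nitrile).
(A) has a primary amino group (-NH2) but the nitrogen is NX3 (three connections), not NX1 triple-bonded.
(B) has a primary amide (-C(=O)NH2) but the nitrogen is NX3, not NX1.
(C) has a nitro group (-[N+](=O)[O-]) but there is no C#N triple bond.
(D) contains a nitrile (-C#N), which satisfies every atom and bond constraint.
So the answer is (D).

D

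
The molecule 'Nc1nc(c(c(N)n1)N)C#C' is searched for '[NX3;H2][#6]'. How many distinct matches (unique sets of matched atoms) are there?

3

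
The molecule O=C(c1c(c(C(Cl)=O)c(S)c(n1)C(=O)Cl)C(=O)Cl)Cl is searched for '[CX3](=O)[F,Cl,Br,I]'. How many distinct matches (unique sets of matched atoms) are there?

[CX3](=O)[F,Cl,Br,I] is the SMARTS for an acyl halide: a carbonyl carbon bonded to a halogen.
The molecule carries 4 separate instances of an acyl chloride (-C(=O)Cl) meeting every constraint; each maps to a distinct set of atoms, giving 4 matches.

4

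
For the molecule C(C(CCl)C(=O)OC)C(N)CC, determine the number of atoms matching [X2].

The query [X2] means: any atom with exactly two total connections (bonds + H).
Check the 12 heavy atoms by environment: 7× C (X4) → no; 1× Cl (X1) → no; 1× C (X3) → no; 1× O (X1) → no; 1× O (X2) → match; 1× N (X3) → no.
That gives 1 matching atom.

1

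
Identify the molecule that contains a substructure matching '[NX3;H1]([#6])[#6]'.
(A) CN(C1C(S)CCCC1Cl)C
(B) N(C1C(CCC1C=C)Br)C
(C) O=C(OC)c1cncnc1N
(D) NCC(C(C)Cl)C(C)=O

B

[NX3;H1]([#6])[#6] describes a trivalent nitrogen with one H, bonded to two carbons (a secondary amine).
(A) has a dimethylamino group (-N(CH3)2) but the nitrogen has H0, not H1.
(B) contains an N-methylamino group (-NHCH3), which satisfies every atom and bond constraint.
(C) has a primary amino group (-NH2) but the nitrogen has H2 and only one carbon neighbour.
(D) has a primary amino group (-NH2) but the nitrogen has H2 and only one carbon neighbour.
So the answer is (B).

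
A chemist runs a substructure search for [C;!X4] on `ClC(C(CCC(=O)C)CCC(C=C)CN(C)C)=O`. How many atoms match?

The query [C;!X4] means: aliphatic carbon that does not have four total connections.
Check the 18 heavy atoms by environment: 10× C (X4) → no; 4× C (X3) → match; 2× O (X1) → no; 1× N (X3) → no; 1× Cl (X1) → no.
That gives 4 matching atoms.

4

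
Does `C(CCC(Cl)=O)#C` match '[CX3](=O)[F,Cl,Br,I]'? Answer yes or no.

Yes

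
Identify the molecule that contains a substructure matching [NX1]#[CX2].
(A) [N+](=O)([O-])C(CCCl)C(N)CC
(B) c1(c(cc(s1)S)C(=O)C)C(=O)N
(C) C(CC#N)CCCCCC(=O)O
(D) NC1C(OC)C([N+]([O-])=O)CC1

[NX1]#[CX2] describes a nitrogen triple-bonded to a two-connected carbon (a nitrile).
(A) has a nitro group (-[N+](=O)[O-]) but there is no C#N triple bond.
(B) has a primary amide (-C(=O)NH2) but the nitrogen is NX3, not NX1.
(C) contains a nitrile (-C#N), which satisfies every atom and bond constraint.
(D) has a nitro group (-[N+](=O)[O-]) but there is no C#N triple bond.
So the answer is (C).

C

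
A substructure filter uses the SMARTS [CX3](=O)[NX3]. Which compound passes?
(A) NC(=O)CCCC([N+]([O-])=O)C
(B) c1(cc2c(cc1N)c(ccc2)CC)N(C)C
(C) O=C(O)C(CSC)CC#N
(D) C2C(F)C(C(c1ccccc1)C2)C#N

A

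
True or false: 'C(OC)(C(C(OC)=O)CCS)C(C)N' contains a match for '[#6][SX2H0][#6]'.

The pattern [#6][SX2H0][#6] describes an aliphatic sulfur bridging two carbons with no H on the sulfur — a thioether.
The closest candidate here is a methoxy ether (-OCH3), but the bridging atom is O, not S. No other fragment satisfies the full query, so there is no match.

False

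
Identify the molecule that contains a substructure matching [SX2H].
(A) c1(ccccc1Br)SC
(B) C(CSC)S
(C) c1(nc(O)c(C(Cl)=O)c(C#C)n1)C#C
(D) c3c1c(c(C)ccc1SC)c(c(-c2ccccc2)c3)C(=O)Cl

B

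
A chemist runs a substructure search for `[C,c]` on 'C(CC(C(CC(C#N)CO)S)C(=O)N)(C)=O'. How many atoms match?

10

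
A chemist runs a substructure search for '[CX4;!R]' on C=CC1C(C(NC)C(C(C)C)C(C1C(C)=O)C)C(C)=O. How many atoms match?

Check the 20 heavy atoms by environment: 6× C (X4, in 6-ring) → no; 7× C (X4, acyclic) → match; 4× C (X3, acyclic) → no; 1× N (X3, acyclic) → no; 2× O (X1, acyclic) → no.
That gives 7 matching atoms.

7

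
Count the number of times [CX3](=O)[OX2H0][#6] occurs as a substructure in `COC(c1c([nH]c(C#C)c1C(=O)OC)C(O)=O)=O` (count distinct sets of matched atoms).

2

[CX3](=O)[OX2H0][#6] is the SMARTS for an ester: a carbonyl carbon bonded to an oxygen that is itself bonded to carbon (no H on that O).
The molecule carries 2 separate instances of a methyl-ester group (-C(=O)OCH3) meeting every constraint; each maps to a distinct set of atoms, giving 2 matches.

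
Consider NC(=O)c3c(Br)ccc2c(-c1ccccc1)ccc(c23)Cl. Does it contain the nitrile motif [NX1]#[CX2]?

No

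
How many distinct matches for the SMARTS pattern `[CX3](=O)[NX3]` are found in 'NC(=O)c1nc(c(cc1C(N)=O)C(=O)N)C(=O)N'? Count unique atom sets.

[CX3](=O)[NX3] is the SMARTS for an amide: a carbonyl carbon bonded to a trivalent nitrogen.
The molecule carries 4 separate instances of a primary amide (-C(=O)NH2) meeting every constraint; each maps to a distinct set of atoms, giving 4 matches.

4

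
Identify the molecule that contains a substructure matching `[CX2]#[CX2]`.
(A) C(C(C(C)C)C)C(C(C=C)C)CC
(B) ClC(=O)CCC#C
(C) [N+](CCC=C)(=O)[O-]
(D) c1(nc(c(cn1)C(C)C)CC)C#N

B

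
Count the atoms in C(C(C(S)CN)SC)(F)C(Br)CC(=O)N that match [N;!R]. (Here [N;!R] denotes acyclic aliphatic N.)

2

Check the 15 heavy atoms by environment: 8× C (acyclic) → no; 1× O (acyclic) → no; 2× N (acyclic) → match; 2× S (acyclic) → no; 1× Br (acyclic) → no; 1× F (acyclic) → no.
That gives 2 matching atoms.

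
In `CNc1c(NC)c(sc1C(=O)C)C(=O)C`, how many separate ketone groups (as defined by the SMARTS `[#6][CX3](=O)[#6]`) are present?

2

[#6][CX3](=O)[#6] is the SMARTS for a ketone: a carbonyl carbon (no H) flanked by two carbons.
The molecule carries 2 separate instances of an acetyl/ketone group (-C(=O)CH3) meeting every constraint; each maps to a distinct set of atoms, giving 2 matches.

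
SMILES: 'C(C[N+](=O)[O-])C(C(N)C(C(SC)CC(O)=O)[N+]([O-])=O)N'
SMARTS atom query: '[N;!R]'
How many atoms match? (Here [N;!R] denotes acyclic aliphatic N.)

4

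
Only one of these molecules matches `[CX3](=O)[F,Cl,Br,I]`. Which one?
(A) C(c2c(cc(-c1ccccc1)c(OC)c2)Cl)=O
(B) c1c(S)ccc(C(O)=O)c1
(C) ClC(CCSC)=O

C

[CX3](=O)[F,Cl,Br,I] describes a carbonyl carbon bonded to a halogen (an acyl halide).
(A) has a chloro substituent but the Cl is not on a carbonyl carbon.
(B) has a carboxylic acid group (-C(=O)OH) but the carbonyl is bonded to -OH, not to a halogen.
(C) contains an acyl chloride (-C(=O)Cl), which satisfies every atom and bond constraint.
So the answer is (C).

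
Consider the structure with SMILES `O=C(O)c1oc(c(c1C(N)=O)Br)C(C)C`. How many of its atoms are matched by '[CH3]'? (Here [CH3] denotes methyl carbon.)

Check the 15 heavy atoms by environment: 1× o (aromatic, H0) → no; 4× c (aromatic, H0) → no; 1× Br (H0) → no; 1× C (H1) → no; 2× C (H3) → match; 2× C (H0) → no; 2× O (H0) → no; 1× N (H2) → no; 1× O (H1) → no.
That gives 2 matching atoms.

2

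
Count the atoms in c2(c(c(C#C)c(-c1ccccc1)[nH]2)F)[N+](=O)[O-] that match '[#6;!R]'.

The query [#6;!R] means: carbon not in any ring.
Check the 17 heavy atoms by environment: 1× n (aromatic, in 5-ring) → no; 4× c (aromatic, in 5-ring) → no; 6× c (aromatic, in 6-ring) → no; 1× F (acyclic) → no; 2× C (acyclic) → match; 1× N (charge +1, acyclic) → no; 1× O (charge -1, acyclic) → no; 1× O (acyclic) → no.
That gives 2 matching atoms.

2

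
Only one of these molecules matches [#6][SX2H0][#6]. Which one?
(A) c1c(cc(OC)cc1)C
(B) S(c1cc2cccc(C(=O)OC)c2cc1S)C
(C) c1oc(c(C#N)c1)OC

[#6][SX2H0][#6] describes an aliphatic sulfur bridging two carbons with no H on the sulfur (a thioether).
(A) has a methoxy ether (-OCH3) but the bridging atom is O, not S.
(B) contains a methylthio ether (-SCH3), which satisfies every atom and bond constraint.
(C) has a methoxy ether (-OCH3) but the bridging atom is O, not S.
So the answer is (B).

B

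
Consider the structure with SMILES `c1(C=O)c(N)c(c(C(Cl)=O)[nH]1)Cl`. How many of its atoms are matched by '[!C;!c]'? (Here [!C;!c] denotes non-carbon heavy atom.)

6

The query [!C;!c] means: neither aliphatic nor aromatic carbon — same as [!#6].
Check the 12 heavy atoms by environment: 1× n (aromatic) → match; 4× c (aromatic) → no; 2× C → no; 2× O → match; 2× Cl → match; 1× N → match.
Summing the matching environments: 1 + 2 + 2 + 1 = 6 matching atoms.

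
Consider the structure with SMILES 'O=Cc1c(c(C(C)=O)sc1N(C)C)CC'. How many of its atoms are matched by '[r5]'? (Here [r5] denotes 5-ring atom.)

5

The query [r5] means: r5 matches atoms in a five-membered ring.
Check the 15 heavy atoms by environment: 1× s (aromatic, in 5-ring) → match; 4× c (aromatic, in 5-ring) → match; 7× C (acyclic) → no; 2× O (acyclic) → no; 1× N (acyclic) → no.
Summing the matching environments: 1 + 4 = 5 matching atoms.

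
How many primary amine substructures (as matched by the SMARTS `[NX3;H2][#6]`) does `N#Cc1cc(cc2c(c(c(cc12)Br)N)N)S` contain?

[NX3;H2][#6] is the SMARTS for a primary amine: a trivalent nitrogen with two H attached to carbon.
The molecule carries 2 separate instances of a primary amino group (-NH2) meeting every constraint; each maps to a distinct set of atoms, giving 2 matches.

2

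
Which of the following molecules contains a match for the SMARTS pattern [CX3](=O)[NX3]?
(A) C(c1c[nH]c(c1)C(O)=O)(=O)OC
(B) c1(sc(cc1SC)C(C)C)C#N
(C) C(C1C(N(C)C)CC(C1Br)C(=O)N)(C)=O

[CX3](=O)[NX3] describes a carbonyl carbon bonded to a trivalent nitrogen (an amide).
(A) has a methyl-ester group (-C(=O)OCH3) but the carbonyl is bonded to O, not to an NX3 nitrogen.
(B) has a nitrile (-C#N) but the nitrile N is NX1 (triple-bonded), not NX3.
(C) contains a primary amide (-C(=O)NH2), which satisfies every atom and bond constraint.
So the answer is (C).

C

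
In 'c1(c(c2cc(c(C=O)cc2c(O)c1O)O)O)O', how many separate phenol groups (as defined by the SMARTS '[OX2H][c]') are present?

[OX2H][c] is the SMARTS for a phenol: a hydroxyl oxygen attached to an aromatic carbon.
The molecule carries 5 separate instances of a hydroxyl group (-OH) meeting every constraint; each maps to a distinct set of atoms, giving 5 matches.

5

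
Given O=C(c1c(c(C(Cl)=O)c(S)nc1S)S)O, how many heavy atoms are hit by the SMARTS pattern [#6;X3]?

7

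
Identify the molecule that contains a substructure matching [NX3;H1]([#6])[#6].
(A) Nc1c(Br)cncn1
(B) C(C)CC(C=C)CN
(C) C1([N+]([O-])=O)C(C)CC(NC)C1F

[NX3;H1]([#6])[#6] describes a trivalent nitrogen with one H, bonded to two carbons (a secondary amine).
(A) has a primary amino group (-NH2) but the nitrogen has H2 and only one carbon neighbour.
(B) has a primary amino group (-NH2) but the nitrogen has H2 and only one carbon neighbour.
(C) contains an N-methylamino group (-NHCH3), which satisfies every atom and bond constraint.
So the answer is (C).

C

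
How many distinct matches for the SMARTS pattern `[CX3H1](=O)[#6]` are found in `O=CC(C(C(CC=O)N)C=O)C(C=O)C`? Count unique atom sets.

4

[CX3H1](=O)[#6] is the SMARTS for an aldehyde: an sp2 carbon with one H, double-bonded to O and single-bonded to carbon.
The molecule carries 4 separate instances of an aldehyde (-CHO) meeting every constraint; each maps to a distinct set of atoms, giving 4 matches.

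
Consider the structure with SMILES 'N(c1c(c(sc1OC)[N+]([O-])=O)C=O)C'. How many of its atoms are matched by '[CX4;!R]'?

The query [CX4;!R] means: aliphatic carbon with four total connections, not in a ring.
Check the 14 heavy atoms by environment: 1× s (aromatic, X2, in 5-ring) → no; 4× c (aromatic, X3, in 5-ring) → no; 1× O (X2, acyclic) → no; 2× C (X4, acyclic) → match; 1× N (charge +1, X3, acyclic) → no; 1× O (charge -1, X1, acyclic) → no; 2× O (X1, acyclic) → no; 1× N (X3, acyclic) → no; 1× C (X3, acyclic) → no.
That gives 2 matching atoms.

2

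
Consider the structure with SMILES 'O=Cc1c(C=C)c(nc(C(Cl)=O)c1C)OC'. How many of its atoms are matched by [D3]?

Check the 16 heavy atoms by environment: 1× n (aromatic, D2) → no; 5× c (aromatic, D3) → match; 1× O (D2) → no; 3× C (D1) → no; 2× C (D2) → no; 2× O (D1) → no; 1× C (D3) → match; 1× Cl (D1) → no.
Summing the matching environments: 5 + 1 = 6 matching atoms.

6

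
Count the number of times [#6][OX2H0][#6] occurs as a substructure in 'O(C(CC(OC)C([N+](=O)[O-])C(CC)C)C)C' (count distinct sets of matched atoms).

2

[#6][OX2H0][#6] is the SMARTS for an ether: an aliphatic oxygen bridging two carbons with no H on the oxygen.
The molecule carries 2 separate instances of a methoxy ether (-OCH3) meeting every constraint; each maps to a distinct set of atoms, giving 2 matches.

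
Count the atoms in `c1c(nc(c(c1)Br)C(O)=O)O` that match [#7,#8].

4

The query [#7,#8] means: nitrogen or oxygen (comma = OR).
Check the 11 heavy atoms by environment: 1× n (aromatic) → match; 5× c (aromatic) → no; 3× O → match; 1× Br → no; 1× C → no.
Summing the matching environments: 1 + 3 = 4 matching atoms.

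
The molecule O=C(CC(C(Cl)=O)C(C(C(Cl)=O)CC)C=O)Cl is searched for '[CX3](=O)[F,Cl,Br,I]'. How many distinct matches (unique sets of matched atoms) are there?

3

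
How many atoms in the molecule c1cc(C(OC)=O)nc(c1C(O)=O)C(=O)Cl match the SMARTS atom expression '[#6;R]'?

5

The query [#6;R] means: carbon that is part of a ring.
Check the 16 heavy atoms by environment: 1× n (aromatic, in 6-ring) → no; 5× c (aromatic, in 6-ring) → match; 4× C (acyclic) → no; 5× O (acyclic) → no; 1× Cl (acyclic) → no.
That gives 5 matching atoms.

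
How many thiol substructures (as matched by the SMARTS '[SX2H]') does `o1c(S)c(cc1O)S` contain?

2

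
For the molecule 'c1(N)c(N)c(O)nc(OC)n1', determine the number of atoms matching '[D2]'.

The query [D2] means: atom with exactly two heavy-atom neighbours.
Check the 11 heavy atoms by environment: 2× n (aromatic, D2) → match; 4× c (aromatic, D3) → no; 2× N (D1) → no; 1× O (D1) → no; 1× O (D2) → match; 1× C (D1) → no.
Summing the matching environments: 2 + 1 = 3 matching atoms.

3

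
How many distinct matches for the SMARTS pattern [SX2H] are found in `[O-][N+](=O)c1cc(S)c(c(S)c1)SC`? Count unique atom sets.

[SX2H] is the SMARTS for a thiol: an aliphatic sulfur with two connections, one being H.
The molecule carries 2 separate instances of a thiol (-SH) meeting every constraint; each maps to a distinct set of atoms, giving 2 matches.

2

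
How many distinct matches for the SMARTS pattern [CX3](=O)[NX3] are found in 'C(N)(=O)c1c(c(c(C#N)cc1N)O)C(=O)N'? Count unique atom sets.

[CX3](=O)[NX3] is the SMARTS for an amide: a carbonyl carbon bonded to a trivalent nitrogen.
The molecule carries 2 separate instances of a primary amide (-C(=O)NH2) meeting every constraint; each maps to a distinct set of atoms, giving 2 matches.

2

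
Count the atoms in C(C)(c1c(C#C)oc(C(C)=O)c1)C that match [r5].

5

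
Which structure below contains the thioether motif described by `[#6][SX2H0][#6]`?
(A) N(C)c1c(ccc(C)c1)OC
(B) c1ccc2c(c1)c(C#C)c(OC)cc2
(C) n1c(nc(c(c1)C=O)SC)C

C

[#6][SX2H0][#6] describes an aliphatic sulfur bridging two carbons with no H on the sulfur (a thioether).
(A) has a methoxy ether (-OCH3) but the bridging atom is O, not S.
(B) has a methoxy ether (-OCH3) but the bridging atom is O, not S.
(C) contains a methylthio ether (-SCH3), which satisfies every atom and bond constraint.
So the answer is (C).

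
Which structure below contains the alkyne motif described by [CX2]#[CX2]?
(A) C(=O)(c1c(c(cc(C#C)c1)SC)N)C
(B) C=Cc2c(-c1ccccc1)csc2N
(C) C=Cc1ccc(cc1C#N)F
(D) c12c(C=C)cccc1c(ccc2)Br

A

[CX2]#[CX2] describes a carbon-carbon triple bond (an alkyne).
(A) contains an ethynyl group (-C#CH), which satisfies every atom and bond constraint.
(B) has a vinyl group (-CH=CH2) but the C=C is a double bond; both carbons are CX3, not CX2.
(C) has a nitrile (-C#N) but the triple bond is C#N, not C#C.
(D) has a vinyl group (-CH=CH2) but the C=C is a double bond; both carbons are CX3, not CX2.
So the answer is (A).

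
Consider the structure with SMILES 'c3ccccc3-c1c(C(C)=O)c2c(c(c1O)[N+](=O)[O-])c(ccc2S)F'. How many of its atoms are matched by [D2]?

The query [D2] means: atom with exactly two heavy-atom neighbours.
Check the 25 heavy atoms by environment: 9× c (aromatic, D3) → no; 7× c (aromatic, D2) → match; 1× S (D1) → no; 1× F (D1) → no; 3× O (D1) → no; 1× N (charge +1, D3) → no; 1× O (charge -1, D1) → no; 1× C (D3) → no; 1× C (D1) → no.
That gives 7 matching atoms.

7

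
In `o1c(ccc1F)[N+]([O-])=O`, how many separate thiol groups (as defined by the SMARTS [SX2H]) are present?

[SX2H] is the SMARTS for a thiol: an aliphatic sulfur with two connections, one being H.
No fragment in the molecule satisfies every constraint, giving 0 matches.

0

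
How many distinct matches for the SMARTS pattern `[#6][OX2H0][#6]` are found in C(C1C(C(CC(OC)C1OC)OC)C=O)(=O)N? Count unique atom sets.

3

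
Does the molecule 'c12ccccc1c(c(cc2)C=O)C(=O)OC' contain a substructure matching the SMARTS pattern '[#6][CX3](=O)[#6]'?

No

The pattern [#6][CX3](=O)[#6] describes a carbonyl carbon (no H) flanked by two carbons — a ketone.
The closest candidate here is an aldehyde (-CHO), but the carbonyl carbon has H1, so it is not flanked by two carbons. No other fragment satisfies the full query, so there is no match.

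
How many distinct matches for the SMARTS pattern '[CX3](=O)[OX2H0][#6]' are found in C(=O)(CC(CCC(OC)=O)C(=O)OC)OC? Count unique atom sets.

[CX3](=O)[OX2H0][#6] is the SMARTS for an ester: a carbonyl carbon bonded to an oxygen that is itself bonded to carbon (no H on that O).
The molecule carries 3 separate instances of a methyl-ester group (-C(=O)OCH3) meeting every constraint; each maps to a distinct set of atoms, giving 3 matches.

3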